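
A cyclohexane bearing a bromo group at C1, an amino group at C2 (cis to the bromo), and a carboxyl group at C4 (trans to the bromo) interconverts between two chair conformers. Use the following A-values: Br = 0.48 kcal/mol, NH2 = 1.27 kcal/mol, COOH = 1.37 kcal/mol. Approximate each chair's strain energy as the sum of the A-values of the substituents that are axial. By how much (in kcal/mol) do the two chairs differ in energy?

Chair I (bromo axial, amino equatorial, carboxyl axial): E = 1.85 kcal/mol.
Chair II (bromo equatorial, amino axial, carboxyl equatorial): E = 1.27 kcal/mol.
ΔE = 1.85 − 1.27 = 0.58 kcal/mol; chair II is more stable.

0.58 kcal/mol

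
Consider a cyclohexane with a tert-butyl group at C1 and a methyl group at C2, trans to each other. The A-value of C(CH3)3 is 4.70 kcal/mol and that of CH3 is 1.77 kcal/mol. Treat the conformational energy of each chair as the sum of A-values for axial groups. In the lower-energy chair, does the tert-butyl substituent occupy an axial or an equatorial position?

equatorial

C1 and C2 have opposite parity, so for the trans isomer the two substituents are e,e in one chair and a,a in the other.
Chair I (tert-butyl axial, methyl axial): E = 6.47 kcal/mol.
Chair II (tert-butyl equatorial, methyl equatorial): E = 0.00 kcal/mol.
Chair II is the more stable (lower-energy) conformer, and in that chair the tert-butyl group is equatorial.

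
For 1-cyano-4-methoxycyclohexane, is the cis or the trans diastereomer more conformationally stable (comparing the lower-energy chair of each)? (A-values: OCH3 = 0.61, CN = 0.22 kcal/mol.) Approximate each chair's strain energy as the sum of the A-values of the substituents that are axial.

trans

At 1,4 positions (parity opposite): cis → (a,e or e,a); trans → (e,e or a,a).
Best chair for cis: E = 0.22 kcal/mol; best chair for trans: E = 0.00 kcal/mol.
The trans isomer is lower by 0.22 kcal/mol.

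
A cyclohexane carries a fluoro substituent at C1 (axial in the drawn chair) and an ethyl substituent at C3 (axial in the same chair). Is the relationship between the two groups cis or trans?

cis

C1 and C3 have the same parity, so their axial bonds point in the same direction.
With same-parity carbons, two substituents on the same face are both axial or both equatorial; opposite faces give one of each.
Here the groups are axial/axial → same face → cis.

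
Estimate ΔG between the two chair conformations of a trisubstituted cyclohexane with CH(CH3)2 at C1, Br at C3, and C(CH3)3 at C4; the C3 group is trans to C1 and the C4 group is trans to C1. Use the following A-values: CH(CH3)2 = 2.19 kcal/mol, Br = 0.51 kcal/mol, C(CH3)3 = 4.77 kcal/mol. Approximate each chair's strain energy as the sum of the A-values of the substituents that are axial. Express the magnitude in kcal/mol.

Chair I (isopropyl axial, bromo equatorial, tert-butyl axial): E = 6.96 kcal/mol.
Chair II (isopropyl equatorial, bromo axial, tert-butyl equatorial): E = 0.51 kcal/mol.
ΔE = 6.96 − 0.51 = 6.45 kcal/mol; chair II is more stable.

6.45 kcal/mol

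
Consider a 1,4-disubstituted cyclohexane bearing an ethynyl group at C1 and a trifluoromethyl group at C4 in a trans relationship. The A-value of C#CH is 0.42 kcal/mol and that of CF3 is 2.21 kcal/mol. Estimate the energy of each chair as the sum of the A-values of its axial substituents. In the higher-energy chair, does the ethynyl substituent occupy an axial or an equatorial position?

C1 and C4 have opposite parity, so for the trans isomer the two substituents are e,e in one chair and a,a in the other.
Chair I (ethynyl axial, trifluoromethyl axial): E = 2.63 kcal/mol.
Chair II (ethynyl equatorial, trifluoromethyl equatorial): E = 0.00 kcal/mol.
Chair I is the less stable (higher-energy) conformer, and in that chair the ethynyl group is axial.

axial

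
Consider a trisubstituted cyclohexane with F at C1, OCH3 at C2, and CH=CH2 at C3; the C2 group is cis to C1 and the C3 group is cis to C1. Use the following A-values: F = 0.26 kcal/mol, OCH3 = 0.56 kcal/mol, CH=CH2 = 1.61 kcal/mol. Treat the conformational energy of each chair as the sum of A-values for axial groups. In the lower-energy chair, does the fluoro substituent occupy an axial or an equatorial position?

equatorial

Chair I (fluoro axial, methoxy equatorial, vinyl axial): E = 1.87 kcal/mol.
Chair II (fluoro equatorial, methoxy axial, vinyl equatorial): E = 0.56 kcal/mol.
Chair II is the more stable (lower-energy) conformer, and in that chair the fluoro group is equatorial.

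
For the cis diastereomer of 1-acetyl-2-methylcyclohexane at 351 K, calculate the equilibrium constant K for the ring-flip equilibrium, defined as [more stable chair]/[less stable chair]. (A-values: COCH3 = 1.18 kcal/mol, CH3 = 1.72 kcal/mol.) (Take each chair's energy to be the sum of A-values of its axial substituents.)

C1 and C2 have opposite parity, so for the cis isomer the two substituents are one axial and one equatorial in each chair.
Chair I (acetyl axial, methyl equatorial): E = 1.18 kcal/mol; chair II (acetyl equatorial, methyl axial): E = 1.72 kcal/mol.
ΔG = 0.54 kcal/mol between the two chairs.
K = exp(ΔG/RT) with R = 1.987×10⁻³ kcal mol⁻¹ K⁻¹ and T = 351 K gives K ≈ 2.17.

K ≈ 2.17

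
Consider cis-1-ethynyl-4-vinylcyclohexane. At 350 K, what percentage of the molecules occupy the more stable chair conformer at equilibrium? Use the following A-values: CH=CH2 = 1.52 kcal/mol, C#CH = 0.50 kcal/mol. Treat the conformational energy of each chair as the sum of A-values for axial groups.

C1 and C4 have opposite parity, so for the cis isomer the two substituents are one axial and one equatorial in each chair.
Chair I (vinyl axial, ethynyl equatorial): E = 1.52 kcal/mol; chair II (vinyl equatorial, ethynyl axial): E = 0.50 kcal/mol.
ΔG = 1.02 kcal/mol between the two chairs.
K = exp(ΔG/RT) with R = 1.987×10⁻³ kcal mol⁻¹ K⁻¹ and T = 350 K gives K ≈ 4.33.
Fraction in the lower-energy chair = K/(K+1) = 81.3%.

81.3%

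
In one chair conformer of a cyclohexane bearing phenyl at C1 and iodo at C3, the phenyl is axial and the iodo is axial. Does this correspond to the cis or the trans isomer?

cis

C1 and C3 have the same parity, so their axial bonds point in the same direction.
With same-parity carbons, two substituents on the same face are both axial or both equatorial; opposite faces give one of each.
Here the groups are axial/axial → same face → cis.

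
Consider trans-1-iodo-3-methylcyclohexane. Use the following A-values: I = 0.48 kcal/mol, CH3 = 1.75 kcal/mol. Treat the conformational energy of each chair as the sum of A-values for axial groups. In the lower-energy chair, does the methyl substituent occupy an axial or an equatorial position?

C1 and C3 have the same parity, so for the trans isomer the two substituents are one axial and one equatorial in each chair.
Chair I (iodo axial, methyl equatorial): E = 0.48 kcal/mol.
Chair II (iodo equatorial, methyl axial): E = 1.75 kcal/mol.
Chair I is the more stable (lower-energy) conformer, and in that chair the methyl group is equatorial.

equatorial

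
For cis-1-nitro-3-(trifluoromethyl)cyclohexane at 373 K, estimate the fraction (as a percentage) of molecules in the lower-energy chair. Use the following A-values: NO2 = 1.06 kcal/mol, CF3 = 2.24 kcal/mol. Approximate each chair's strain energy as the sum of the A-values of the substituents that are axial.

98.8%

C1 and C3 have the same parity, so for the cis isomer the two substituents are e,e in one chair and a,a in the other.
Chair I (nitro axial, trifluoromethyl axial): E = 3.30 kcal/mol; chair II (nitro equatorial, trifluoromethyl equatorial): E = 0.00 kcal/mol.
ΔG = 3.30 kcal/mol between the two chairs.
K = exp(ΔG/RT) with R = 1.987×10⁻³ kcal mol⁻¹ K⁻¹ and T = 373 K gives K ≈ 85.8.
Fraction in the lower-energy chair = K/(K+1) = 98.8%.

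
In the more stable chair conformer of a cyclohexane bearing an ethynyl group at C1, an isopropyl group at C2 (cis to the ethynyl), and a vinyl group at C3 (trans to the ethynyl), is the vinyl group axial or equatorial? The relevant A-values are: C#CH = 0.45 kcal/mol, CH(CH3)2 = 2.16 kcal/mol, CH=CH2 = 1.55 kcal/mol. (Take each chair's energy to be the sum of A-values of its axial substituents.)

Chair I (ethynyl axial, isopropyl equatorial, vinyl equatorial): E = 0.45 kcal/mol.
Chair II (ethynyl equatorial, isopropyl axial, vinyl axial): E = 3.71 kcal/mol.
Chair I is the more stable (lower-energy) conformer, and in that chair the vinyl group is equatorial.

equatorial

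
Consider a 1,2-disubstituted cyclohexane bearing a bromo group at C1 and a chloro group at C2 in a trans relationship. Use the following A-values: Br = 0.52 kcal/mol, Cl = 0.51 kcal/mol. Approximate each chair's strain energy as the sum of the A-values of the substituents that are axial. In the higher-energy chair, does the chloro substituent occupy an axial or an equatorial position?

C1 and C2 have opposite parity, so for the trans isomer the two substituents are e,e in one chair and a,a in the other.
Chair I (bromo axial, chloro axial): E = 1.03 kcal/mol.
Chair II (bromo equatorial, chloro equatorial): E = 0.00 kcal/mol.
Chair I is the less stable (higher-energy) conformer, and in that chair the chloro group is axial.

axial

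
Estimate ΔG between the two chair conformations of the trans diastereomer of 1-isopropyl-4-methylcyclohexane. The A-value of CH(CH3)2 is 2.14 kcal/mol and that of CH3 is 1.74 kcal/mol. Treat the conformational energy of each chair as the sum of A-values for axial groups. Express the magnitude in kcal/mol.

C1 and C4 have opposite parity, so for the trans isomer the two substituents are e,e in one chair and a,a in the other.
Chair I (isopropyl axial, methyl axial): E = 3.88 kcal/mol.
Chair II (isopropyl equatorial, methyl equatorial): E = 0.00 kcal/mol.
ΔE = 3.88 − 0.00 = 3.88 kcal/mol; chair II is more stable.

3.88 kcal/mol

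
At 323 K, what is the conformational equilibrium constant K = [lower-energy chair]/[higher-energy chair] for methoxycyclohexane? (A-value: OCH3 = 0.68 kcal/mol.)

One chair has the methoxy group axial (E = 0.68 kcal/mol) and the other has it equatorial (E = 0).
ΔG = 0.68 kcal/mol between the two chairs.
K = exp(ΔG/RT) with R = 1.987×10⁻³ kcal mol⁻¹ K⁻¹ and T = 323 K gives K ≈ 2.88.

K ≈ 2.88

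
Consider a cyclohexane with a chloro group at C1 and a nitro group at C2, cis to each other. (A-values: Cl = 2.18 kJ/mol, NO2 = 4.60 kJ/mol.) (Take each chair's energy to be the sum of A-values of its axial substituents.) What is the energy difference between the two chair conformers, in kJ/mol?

2.42 kJ/mol

C1 and C2 have opposite parity, so for the cis isomer the two substituents are one axial and one equatorial in each chair.
Chair I (chloro axial, nitro equatorial): E = 2.18 kJ/mol.
Chair II (chloro equatorial, nitro axial): E = 4.60 kJ/mol.
ΔE = 4.60 − 2.18 = 2.42 kJ/mol; chair I is more stable.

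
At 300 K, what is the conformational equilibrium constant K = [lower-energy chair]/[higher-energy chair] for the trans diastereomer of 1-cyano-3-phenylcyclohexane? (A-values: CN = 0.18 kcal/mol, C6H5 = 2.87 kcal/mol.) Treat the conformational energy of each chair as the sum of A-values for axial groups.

K ≈ 91.2

C1 and C3 have the same parity, so for the trans isomer the two substituents are one axial and one equatorial in each chair.
Chair I (cyano axial, phenyl equatorial): E = 0.18 kcal/mol; chair II (cyano equatorial, phenyl axial): E = 2.87 kcal/mol.
ΔG = 2.69 kcal/mol between the two chairs.
K = exp(ΔG/RT) with R = 1.987×10⁻³ kcal mol⁻¹ K⁻¹ and T = 300 K gives K ≈ 91.2.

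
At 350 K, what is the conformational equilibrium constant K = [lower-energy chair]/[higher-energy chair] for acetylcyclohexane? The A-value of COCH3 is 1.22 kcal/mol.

K ≈ 5.78

One chair has the acetyl group axial (E = 1.22 kcal/mol) and the other has it equatorial (E = 0).
ΔG = 1.22 kcal/mol between the two chairs.
K = exp(ΔG/RT) with R = 1.987×10⁻³ kcal mol⁻¹ K⁻¹ and T = 350 K gives K ≈ 5.78.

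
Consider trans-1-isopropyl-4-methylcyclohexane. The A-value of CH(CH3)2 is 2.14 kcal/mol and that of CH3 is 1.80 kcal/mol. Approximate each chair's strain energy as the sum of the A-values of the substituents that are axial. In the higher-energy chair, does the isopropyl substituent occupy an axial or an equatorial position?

axial

C1 and C4 have opposite parity, so for the trans isomer the two substituents are e,e in one chair and a,a in the other.
Chair I (isopropyl axial, methyl axial): E = 3.94 kcal/mol.
Chair II (isopropyl equatorial, methyl equatorial): E = 0.00 kcal/mol.
Chair I is the less stable (higher-energy) conformer, and in that chair the isopropyl group is axial.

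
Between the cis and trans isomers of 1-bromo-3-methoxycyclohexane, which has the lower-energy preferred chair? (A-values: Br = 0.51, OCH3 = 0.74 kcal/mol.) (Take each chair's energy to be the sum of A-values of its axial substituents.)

cis

At 1,3 positions (parity same): cis → (e,e or a,a); trans → (a,e or e,a).
Best chair for cis: E = 0.00 kcal/mol; best chair for trans: E = 0.51 kcal/mol.
The cis isomer is lower by 0.51 kcal/mol.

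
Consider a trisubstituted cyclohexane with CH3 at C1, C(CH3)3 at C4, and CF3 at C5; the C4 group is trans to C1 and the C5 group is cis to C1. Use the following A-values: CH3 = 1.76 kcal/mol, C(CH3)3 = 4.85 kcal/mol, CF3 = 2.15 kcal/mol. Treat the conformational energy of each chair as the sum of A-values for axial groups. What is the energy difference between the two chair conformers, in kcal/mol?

Chair I (methyl axial, tert-butyl axial, trifluoromethyl axial): E = 8.76 kcal/mol.
Chair II (methyl equatorial, tert-butyl equatorial, trifluoromethyl equatorial): E = 0.00 kcal/mol.
ΔE = 8.76 − 0.00 = 8.76 kcal/mol; chair II is more stable.

8.76 kcal/mol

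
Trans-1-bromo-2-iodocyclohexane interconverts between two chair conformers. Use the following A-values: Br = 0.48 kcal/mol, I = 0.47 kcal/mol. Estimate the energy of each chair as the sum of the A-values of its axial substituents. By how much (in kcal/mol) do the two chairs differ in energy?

C1 and C2 have opposite parity, so for the trans isomer the two substituents are e,e in one chair and a,a in the other.
Chair I (bromo axial, iodo axial): E = 0.95 kcal/mol.
Chair II (bromo equatorial, iodo equatorial): E = 0.00 kcal/mol.
ΔE = 0.95 − 0.00 = 0.95 kcal/mol; chair II is more stable.

0.95 kcal/mol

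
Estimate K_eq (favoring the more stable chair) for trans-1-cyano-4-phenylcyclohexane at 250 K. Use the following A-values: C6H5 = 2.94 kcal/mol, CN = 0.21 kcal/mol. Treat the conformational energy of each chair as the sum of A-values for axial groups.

K ≈ 567

C1 and C4 have opposite parity, so for the trans isomer the two substituents are e,e in one chair and a,a in the other.
Chair I (phenyl axial, cyano axial): E = 3.15 kcal/mol; chair II (phenyl equatorial, cyano equatorial): E = 0.00 kcal/mol.
ΔG = 3.15 kcal/mol between the two chairs.
K = exp(ΔG/RT) with R = 1.987×10⁻³ kcal mol⁻¹ K⁻¹ and T = 250 K gives K ≈ 567.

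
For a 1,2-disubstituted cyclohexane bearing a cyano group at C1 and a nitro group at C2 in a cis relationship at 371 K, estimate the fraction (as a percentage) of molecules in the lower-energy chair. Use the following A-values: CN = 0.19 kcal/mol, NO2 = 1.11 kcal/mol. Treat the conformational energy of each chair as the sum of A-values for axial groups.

C1 and C2 have opposite parity, so for the cis isomer the two substituents are one axial and one equatorial in each chair.
Chair I (cyano axial, nitro equatorial): E = 0.19 kcal/mol; chair II (cyano equatorial, nitro axial): E = 1.11 kcal/mol.
ΔG = 0.92 kcal/mol between the two chairs.
K = exp(ΔG/RT) with R = 1.987×10⁻³ kcal mol⁻¹ K⁻¹ and T = 371 K gives K ≈ 3.48.
Fraction in the lower-energy chair = K/(K+1) = 77.7%.

77.7%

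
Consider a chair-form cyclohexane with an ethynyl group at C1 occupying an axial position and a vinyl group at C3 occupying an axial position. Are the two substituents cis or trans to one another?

cis

C1 and C3 have the same parity, so their axial bonds point in the same direction.
With same-parity carbons, two substituents on the same face are both axial or both equatorial; opposite faces give one of each.
Here the groups are axial/axial → same face → cis.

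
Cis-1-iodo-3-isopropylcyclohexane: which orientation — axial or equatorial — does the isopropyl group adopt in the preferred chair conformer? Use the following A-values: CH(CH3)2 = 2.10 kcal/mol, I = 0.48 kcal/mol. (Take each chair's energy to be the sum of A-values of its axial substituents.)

C1 and C3 have the same parity, so for the cis isomer the two substituents are e,e in one chair and a,a in the other.
Chair I (isopropyl axial, iodo axial): E = 2.58 kcal/mol.
Chair II (isopropyl equatorial, iodo equatorial): E = 0.00 kcal/mol.
Chair II is the more stable (lower-energy) conformer, and in that chair the isopropyl group is equatorial.

equatorial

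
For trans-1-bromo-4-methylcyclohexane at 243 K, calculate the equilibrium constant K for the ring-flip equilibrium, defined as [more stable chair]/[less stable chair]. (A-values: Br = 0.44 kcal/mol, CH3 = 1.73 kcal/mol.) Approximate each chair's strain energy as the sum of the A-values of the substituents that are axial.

C1 and C4 have opposite parity, so for the trans isomer the two substituents are e,e in one chair and a,a in the other.
Chair I (bromo axial, methyl axial): E = 2.17 kcal/mol; chair II (bromo equatorial, methyl equatorial): E = 0.00 kcal/mol.
ΔG = 2.17 kcal/mol between the two chairs.
K = exp(ΔG/RT) with R = 1.987×10⁻³ kcal mol⁻¹ K⁻¹ and T = 243 K gives K ≈ 89.5.

K ≈ 89.5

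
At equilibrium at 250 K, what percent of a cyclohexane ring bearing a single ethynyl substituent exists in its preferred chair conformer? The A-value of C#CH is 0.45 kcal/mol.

71.2%

One chair has the ethynyl group axial (E = 0.45 kcal/mol) and the other has it equatorial (E = 0).
ΔG = 0.45 kcal/mol between the two chairs.
K = exp(ΔG/RT) with R = 1.987×10⁻³ kcal mol⁻¹ K⁻¹ and T = 250 K gives K ≈ 2.47.
Fraction in the lower-energy chair = K/(K+1) = 71.2%.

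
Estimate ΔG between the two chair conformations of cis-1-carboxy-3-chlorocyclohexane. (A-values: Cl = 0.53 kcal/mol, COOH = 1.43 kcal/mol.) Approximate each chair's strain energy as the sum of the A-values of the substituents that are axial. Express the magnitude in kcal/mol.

C1 and C3 have the same parity, so for the cis isomer the two substituents are e,e in one chair and a,a in the other.
Chair I (chloro axial, carboxyl axial): E = 1.96 kcal/mol.
Chair II (chloro equatorial, carboxyl equatorial): E = 0.00 kcal/mol.
ΔE = 1.96 − 0.00 = 1.96 kcal/mol; chair II is more stable.

1.96 kcal/mol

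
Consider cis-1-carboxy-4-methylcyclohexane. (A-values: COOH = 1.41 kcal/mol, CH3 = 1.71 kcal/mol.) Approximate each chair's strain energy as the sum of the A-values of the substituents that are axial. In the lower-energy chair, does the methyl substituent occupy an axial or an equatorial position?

equatorial

C1 and C4 have opposite parity, so for the cis isomer the two substituents are one axial and one equatorial in each chair.
Chair I (carboxyl axial, methyl equatorial): E = 1.41 kcal/mol.
Chair II (carboxyl equatorial, methyl axial): E = 1.71 kcal/mol.
Chair I is the more stable (lower-energy) conformer, and in that chair the methyl group is equatorial.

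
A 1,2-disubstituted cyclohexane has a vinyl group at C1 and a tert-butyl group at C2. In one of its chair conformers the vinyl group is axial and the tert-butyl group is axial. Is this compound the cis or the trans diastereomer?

C1 and C2 have opposite parity, so their axial bonds point in opposite directions.
With opposite-parity carbons, two substituents on the same face are one axial and one equatorial; opposite faces give both axial or both equatorial.
Here the groups are axial/axial → opposite face → trans.

trans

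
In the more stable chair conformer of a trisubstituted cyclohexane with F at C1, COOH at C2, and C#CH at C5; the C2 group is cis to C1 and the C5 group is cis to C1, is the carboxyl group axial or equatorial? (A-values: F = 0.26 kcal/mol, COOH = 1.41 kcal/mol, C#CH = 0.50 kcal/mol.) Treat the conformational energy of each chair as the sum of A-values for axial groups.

equatorial

Chair I (fluoro axial, carboxyl equatorial, ethynyl axial): E = 0.76 kcal/mol.
Chair II (fluoro equatorial, carboxyl axial, ethynyl equatorial): E = 1.41 kcal/mol.
Chair I is the more stable (lower-energy) conformer, and in that chair the carboxyl group is equatorial.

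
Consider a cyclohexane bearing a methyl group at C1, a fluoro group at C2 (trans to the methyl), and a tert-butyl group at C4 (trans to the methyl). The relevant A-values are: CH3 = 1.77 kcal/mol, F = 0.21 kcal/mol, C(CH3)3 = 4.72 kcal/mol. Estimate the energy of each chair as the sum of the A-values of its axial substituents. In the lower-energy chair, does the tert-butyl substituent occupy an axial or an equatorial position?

equatorial

Chair I (methyl axial, fluoro axial, tert-butyl axial): E = 6.70 kcal/mol.
Chair II (methyl equatorial, fluoro equatorial, tert-butyl equatorial): E = 0.00 kcal/mol.
Chair II is the more stable (lower-energy) conformer, and in that chair the tert-butyl group is equatorial.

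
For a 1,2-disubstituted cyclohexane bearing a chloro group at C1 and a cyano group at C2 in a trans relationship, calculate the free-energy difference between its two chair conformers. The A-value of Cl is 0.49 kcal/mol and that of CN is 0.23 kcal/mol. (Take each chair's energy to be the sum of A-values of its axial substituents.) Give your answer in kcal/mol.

0.72 kcal/mol

C1 and C2 have opposite parity, so for the trans isomer the two substituents are e,e in one chair and a,a in the other.
Chair I (chloro axial, cyano axial): E = 0.72 kcal/mol.
Chair II (chloro equatorial, cyano equatorial): E = 0.00 kcal/mol.
ΔE = 0.72 − 0.00 = 0.72 kcal/mol; chair II is more stable.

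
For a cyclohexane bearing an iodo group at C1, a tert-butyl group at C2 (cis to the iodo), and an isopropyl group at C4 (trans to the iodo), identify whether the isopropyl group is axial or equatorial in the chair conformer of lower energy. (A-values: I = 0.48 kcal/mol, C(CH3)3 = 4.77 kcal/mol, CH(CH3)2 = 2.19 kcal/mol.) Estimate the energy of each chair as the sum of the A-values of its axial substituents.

axial

Chair I (iodo axial, tert-butyl equatorial, isopropyl axial): E = 2.67 kcal/mol.
Chair II (iodo equatorial, tert-butyl axial, isopropyl equatorial): E = 4.77 kcal/mol.
Chair I is the more stable (lower-energy) conformer, and in that chair the isopropyl group is axial.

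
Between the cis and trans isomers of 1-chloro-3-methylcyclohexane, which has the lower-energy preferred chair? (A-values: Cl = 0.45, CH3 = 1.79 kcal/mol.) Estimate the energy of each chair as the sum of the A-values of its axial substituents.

cis

At 1,3 positions (parity same): cis → (e,e or a,a); trans → (a,e or e,a).
Best chair for cis: E = 0.00 kcal/mol; best chair for trans: E = 0.45 kcal/mol.
The cis isomer is lower by 0.45 kcal/mol.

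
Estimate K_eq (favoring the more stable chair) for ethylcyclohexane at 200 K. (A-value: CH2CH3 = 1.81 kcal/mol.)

One chair has the ethyl group axial (E = 1.81 kcal/mol) and the other has it equatorial (E = 0).
ΔG = 1.81 kcal/mol between the two chairs.
K = exp(ΔG/RT) with R = 1.987×10⁻³ kcal mol⁻¹ K⁻¹ and T = 200 K gives K ≈ 95.1.

K ≈ 95.1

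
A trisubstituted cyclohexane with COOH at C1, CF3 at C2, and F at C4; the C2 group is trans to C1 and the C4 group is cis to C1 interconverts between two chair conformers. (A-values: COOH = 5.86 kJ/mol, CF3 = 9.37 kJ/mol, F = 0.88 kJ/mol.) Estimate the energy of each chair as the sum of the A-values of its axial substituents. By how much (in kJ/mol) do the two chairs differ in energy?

14.35 kJ/mol

Chair I (carboxyl axial, trifluoromethyl axial, fluoro equatorial): E = 15.23 kJ/mol.
Chair II (carboxyl equatorial, trifluoromethyl equatorial, fluoro axial): E = 0.88 kJ/mol.
ΔE = 15.23 − 0.88 = 14.35 kJ/mol; chair II is more stable.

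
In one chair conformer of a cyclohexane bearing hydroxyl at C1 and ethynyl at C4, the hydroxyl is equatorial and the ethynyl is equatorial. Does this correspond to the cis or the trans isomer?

C1 and C4 have opposite parity, so their axial bonds point in opposite directions.
With opposite-parity carbons, two substituents on the same face are one axial and one equatorial; opposite faces give both axial or both equatorial.
Here the groups are equatorial/equatorial → opposite face → trans.

trans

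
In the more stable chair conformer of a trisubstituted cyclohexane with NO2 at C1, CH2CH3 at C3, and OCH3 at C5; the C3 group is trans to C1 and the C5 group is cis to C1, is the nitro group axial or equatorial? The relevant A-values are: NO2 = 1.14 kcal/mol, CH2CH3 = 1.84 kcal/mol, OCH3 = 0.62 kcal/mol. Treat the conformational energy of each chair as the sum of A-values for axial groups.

Chair I (nitro axial, ethyl equatorial, methoxy axial): E = 1.76 kcal/mol.
Chair II (nitro equatorial, ethyl axial, methoxy equatorial): E = 1.84 kcal/mol.
Chair I is the more stable (lower-energy) conformer, and in that chair the nitro group is axial.

axial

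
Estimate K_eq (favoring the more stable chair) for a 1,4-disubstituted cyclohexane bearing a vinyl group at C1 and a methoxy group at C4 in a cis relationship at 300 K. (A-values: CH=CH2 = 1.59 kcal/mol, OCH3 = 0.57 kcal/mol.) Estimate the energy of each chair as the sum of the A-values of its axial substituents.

C1 and C4 have opposite parity, so for the cis isomer the two substituents are one axial and one equatorial in each chair.
Chair I (vinyl axial, methoxy equatorial): E = 1.59 kcal/mol; chair II (vinyl equatorial, methoxy axial): E = 0.57 kcal/mol.
ΔG = 1.02 kcal/mol between the two chairs.
K = exp(ΔG/RT) with R = 1.987×10⁻³ kcal mol⁻¹ K⁻¹ and T = 300 K gives K ≈ 5.54.

K ≈ 5.54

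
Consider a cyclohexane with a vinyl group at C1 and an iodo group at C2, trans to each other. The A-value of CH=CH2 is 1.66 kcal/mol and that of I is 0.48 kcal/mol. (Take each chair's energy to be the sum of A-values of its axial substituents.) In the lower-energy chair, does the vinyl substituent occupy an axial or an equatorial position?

equatorial

C1 and C2 have opposite parity, so for the trans isomer the two substituents are e,e in one chair and a,a in the other.
Chair I (vinyl axial, iodo axial): E = 2.14 kcal/mol.
Chair II (vinyl equatorial, iodo equatorial): E = 0.00 kcal/mol.
Chair II is the more stable (lower-energy) conformer, and in that chair the vinyl group is equatorial.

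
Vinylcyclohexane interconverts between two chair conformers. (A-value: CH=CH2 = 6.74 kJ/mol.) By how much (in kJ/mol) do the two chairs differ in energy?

A monosubstituted cyclohexane has one chair with the vinyl group axial (E = A = 6.74 kJ/mol) and one with it equatorial (E = 0).
ΔE = 6.74 − 0 = 6.74 kJ/mol.

6.74 kJ/mol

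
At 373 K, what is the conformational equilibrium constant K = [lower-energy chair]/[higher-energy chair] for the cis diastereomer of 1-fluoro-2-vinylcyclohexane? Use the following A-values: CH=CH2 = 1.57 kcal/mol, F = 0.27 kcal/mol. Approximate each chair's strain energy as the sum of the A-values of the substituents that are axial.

K ≈ 5.78

C1 and C2 have opposite parity, so for the cis isomer the two substituents are one axial and one equatorial in each chair.
Chair I (vinyl axial, fluoro equatorial): E = 1.57 kcal/mol; chair II (vinyl equatorial, fluoro axial): E = 0.27 kcal/mol.
ΔG = 1.30 kcal/mol between the two chairs.
K = exp(ΔG/RT) with R = 1.987×10⁻³ kcal mol⁻¹ K⁻¹ and T = 373 K gives K ≈ 5.78.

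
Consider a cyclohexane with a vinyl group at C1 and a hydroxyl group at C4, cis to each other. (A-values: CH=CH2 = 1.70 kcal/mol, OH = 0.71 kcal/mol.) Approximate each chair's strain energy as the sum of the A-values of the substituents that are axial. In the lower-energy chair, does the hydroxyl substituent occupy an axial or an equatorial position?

axial

C1 and C4 have opposite parity, so for the cis isomer the two substituents are one axial and one equatorial in each chair.
Chair I (vinyl axial, hydroxyl equatorial): E = 1.70 kcal/mol.
Chair II (vinyl equatorial, hydroxyl axial): E = 0.71 kcal/mol.
Chair II is the more stable (lower-energy) conformer, and in that chair the hydroxyl group is axial.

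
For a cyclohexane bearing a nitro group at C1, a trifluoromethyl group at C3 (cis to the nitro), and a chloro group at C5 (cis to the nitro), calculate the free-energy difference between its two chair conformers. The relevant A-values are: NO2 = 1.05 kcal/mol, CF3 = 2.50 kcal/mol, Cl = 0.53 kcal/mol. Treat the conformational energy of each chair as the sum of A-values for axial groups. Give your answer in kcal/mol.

4.08 kcal/mol

Chair I (nitro axial, trifluoromethyl axial, chloro axial): E = 4.08 kcal/mol.
Chair II (nitro equatorial, trifluoromethyl equatorial, chloro equatorial): E = 0.00 kcal/mol.
ΔE = 4.08 − 0.00 = 4.08 kcal/mol; chair II is more stable.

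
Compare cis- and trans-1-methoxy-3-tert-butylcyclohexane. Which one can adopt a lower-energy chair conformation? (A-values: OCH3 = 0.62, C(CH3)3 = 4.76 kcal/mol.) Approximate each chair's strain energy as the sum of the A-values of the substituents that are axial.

At 1,3 positions (parity same): cis → (e,e or a,a); trans → (a,e or e,a).
Best chair for cis: E = 0.00 kcal/mol; best chair for trans: E = 0.62 kcal/mol.
The cis isomer is lower by 0.62 kcal/mol.

cis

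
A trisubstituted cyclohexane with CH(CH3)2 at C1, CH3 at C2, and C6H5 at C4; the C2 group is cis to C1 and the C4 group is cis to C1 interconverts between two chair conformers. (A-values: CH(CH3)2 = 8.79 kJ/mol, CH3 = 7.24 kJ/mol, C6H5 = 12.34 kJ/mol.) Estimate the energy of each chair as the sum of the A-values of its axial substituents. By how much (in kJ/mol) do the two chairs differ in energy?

Chair I (isopropyl axial, methyl equatorial, phenyl equatorial): E = 8.79 kJ/mol.
Chair II (isopropyl equatorial, methyl axial, phenyl axial): E = 19.58 kJ/mol.
ΔE = 19.58 − 8.79 = 10.79 kJ/mol; chair I is more stable.

10.79 kJ/mol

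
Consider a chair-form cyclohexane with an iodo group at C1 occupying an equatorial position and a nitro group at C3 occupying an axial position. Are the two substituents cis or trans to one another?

C1 and C3 have the same parity, so their axial bonds point in the same direction.
With same-parity carbons, two substituents on the same face are both axial or both equatorial; opposite faces give one of each.
Here the groups are equatorial/axial → opposite face → trans.

trans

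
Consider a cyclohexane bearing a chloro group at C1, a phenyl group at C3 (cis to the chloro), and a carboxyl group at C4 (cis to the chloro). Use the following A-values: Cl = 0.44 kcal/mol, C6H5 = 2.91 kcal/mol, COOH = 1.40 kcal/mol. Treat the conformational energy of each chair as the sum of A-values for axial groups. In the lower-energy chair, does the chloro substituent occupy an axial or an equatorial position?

equatorial

Chair I (chloro axial, phenyl axial, carboxyl equatorial): E = 3.35 kcal/mol.
Chair II (chloro equatorial, phenyl equatorial, carboxyl axial): E = 1.40 kcal/mol.
Chair II is the more stable (lower-energy) conformer, and in that chair the chloro group is equatorial.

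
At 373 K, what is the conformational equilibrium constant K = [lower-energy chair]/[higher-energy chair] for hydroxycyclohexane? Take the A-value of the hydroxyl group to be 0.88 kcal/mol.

One chair has the hydroxyl group axial (E = 0.88 kcal/mol) and the other has it equatorial (E = 0).
ΔG = 0.88 kcal/mol between the two chairs.
K = exp(ΔG/RT) with R = 1.987×10⁻³ kcal mol⁻¹ K⁻¹ and T = 373 K gives K ≈ 3.28.

K ≈ 3.28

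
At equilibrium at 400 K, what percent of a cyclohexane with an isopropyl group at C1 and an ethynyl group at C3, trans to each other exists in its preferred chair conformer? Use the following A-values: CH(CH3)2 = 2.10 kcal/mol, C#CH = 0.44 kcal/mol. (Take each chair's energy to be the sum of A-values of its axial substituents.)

C1 and C3 have the same parity, so for the trans isomer the two substituents are one axial and one equatorial in each chair.
Chair I (isopropyl axial, ethynyl equatorial): E = 2.10 kcal/mol; chair II (isopropyl equatorial, ethynyl axial): E = 0.44 kcal/mol.
ΔG = 1.66 kcal/mol between the two chairs.
K = exp(ΔG/RT) with R = 1.987×10⁻³ kcal mol⁻¹ K⁻¹ and T = 400 K gives K ≈ 8.07.
Fraction in the lower-energy chair = K/(K+1) = 89.0%.

89.0%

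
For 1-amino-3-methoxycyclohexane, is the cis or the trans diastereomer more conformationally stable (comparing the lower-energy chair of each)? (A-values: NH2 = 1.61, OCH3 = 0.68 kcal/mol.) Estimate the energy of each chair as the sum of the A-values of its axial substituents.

At 1,3 positions (parity same): cis → (e,e or a,a); trans → (a,e or e,a).
Best chair for cis: E = 0.00 kcal/mol; best chair for trans: E = 0.68 kcal/mol.
The cis isomer is lower by 0.68 kcal/mol.

cis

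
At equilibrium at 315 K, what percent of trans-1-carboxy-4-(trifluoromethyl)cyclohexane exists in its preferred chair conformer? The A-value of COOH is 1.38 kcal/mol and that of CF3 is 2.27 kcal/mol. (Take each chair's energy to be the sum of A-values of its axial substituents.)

99.7%

C1 and C4 have opposite parity, so for the trans isomer the two substituents are e,e in one chair and a,a in the other.
Chair I (carboxyl axial, trifluoromethyl axial): E = 3.65 kcal/mol; chair II (carboxyl equatorial, trifluoromethyl equatorial): E = 0.00 kcal/mol.
ΔG = 3.65 kcal/mol between the two chairs.
K = exp(ΔG/RT) with R = 1.987×10⁻³ kcal mol⁻¹ K⁻¹ and T = 315 K gives K ≈ 341.
Fraction in the lower-energy chair = K/(K+1) = 99.7%.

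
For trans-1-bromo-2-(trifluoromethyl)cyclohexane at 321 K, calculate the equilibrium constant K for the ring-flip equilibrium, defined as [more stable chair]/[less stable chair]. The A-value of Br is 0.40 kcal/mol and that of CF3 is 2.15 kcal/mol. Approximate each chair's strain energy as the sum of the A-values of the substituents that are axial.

K ≈ 54.5

C1 and C2 have opposite parity, so for the trans isomer the two substituents are e,e in one chair and a,a in the other.
Chair I (bromo axial, trifluoromethyl axial): E = 2.55 kcal/mol; chair II (bromo equatorial, trifluoromethyl equatorial): E = 0.00 kcal/mol.
ΔG = 2.55 kcal/mol between the two chairs.
K = exp(ΔG/RT) with R = 1.987×10⁻³ kcal mol⁻¹ K⁻¹ and T = 321 K gives K ≈ 54.5.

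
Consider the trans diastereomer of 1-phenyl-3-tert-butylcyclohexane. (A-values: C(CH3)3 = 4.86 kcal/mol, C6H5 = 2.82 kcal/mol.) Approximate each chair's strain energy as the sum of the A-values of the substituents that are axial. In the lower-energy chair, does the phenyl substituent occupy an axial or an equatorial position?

C1 and C3 have the same parity, so for the trans isomer the two substituents are one axial and one equatorial in each chair.
Chair I (tert-butyl axial, phenyl equatorial): E = 4.86 kcal/mol.
Chair II (tert-butyl equatorial, phenyl axial): E = 2.82 kcal/mol.
Chair II is the more stable (lower-energy) conformer, and in that chair the phenyl group is axial.

axial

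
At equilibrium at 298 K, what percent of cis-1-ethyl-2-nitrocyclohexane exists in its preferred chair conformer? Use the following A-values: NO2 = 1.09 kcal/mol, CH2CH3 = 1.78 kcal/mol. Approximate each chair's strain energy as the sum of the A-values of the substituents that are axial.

76.2%

C1 and C2 have opposite parity, so for the cis isomer the two substituents are one axial and one equatorial in each chair.
Chair I (nitro axial, ethyl equatorial): E = 1.09 kcal/mol; chair II (nitro equatorial, ethyl axial): E = 1.78 kcal/mol.
ΔG = 0.69 kcal/mol between the two chairs.
K = exp(ΔG/RT) with R = 1.987×10⁻³ kcal mol⁻¹ K⁻¹ and T = 298 K gives K ≈ 3.21.
Fraction in the lower-energy chair = K/(K+1) = 76.2%.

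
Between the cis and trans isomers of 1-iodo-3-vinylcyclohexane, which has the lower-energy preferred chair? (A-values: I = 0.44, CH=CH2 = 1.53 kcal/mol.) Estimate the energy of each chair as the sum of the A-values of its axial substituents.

At 1,3 positions (parity same): cis → (e,e or a,a); trans → (a,e or e,a).
Best chair for cis: E = 0.00 kcal/mol; best chair for trans: E = 0.44 kcal/mol.
The cis isomer is lower by 0.44 kcal/mol.

cis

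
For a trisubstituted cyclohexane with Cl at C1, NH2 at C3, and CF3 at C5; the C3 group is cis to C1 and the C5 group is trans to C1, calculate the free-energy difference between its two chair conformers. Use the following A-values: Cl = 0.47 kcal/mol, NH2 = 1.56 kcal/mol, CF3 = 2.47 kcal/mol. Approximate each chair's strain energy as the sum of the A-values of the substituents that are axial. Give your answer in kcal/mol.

Chair I (chloro axial, amino axial, trifluoromethyl equatorial): E = 2.03 kcal/mol.
Chair II (chloro equatorial, amino equatorial, trifluoromethyl axial): E = 2.47 kcal/mol.
ΔE = 2.47 − 2.03 = 0.44 kcal/mol; chair I is more stable.

0.44 kcal/mol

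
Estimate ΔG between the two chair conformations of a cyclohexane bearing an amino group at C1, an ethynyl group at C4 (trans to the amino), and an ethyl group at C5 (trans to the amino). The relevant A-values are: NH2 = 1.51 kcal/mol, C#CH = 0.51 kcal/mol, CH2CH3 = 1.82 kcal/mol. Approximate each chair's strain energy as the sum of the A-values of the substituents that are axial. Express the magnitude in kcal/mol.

0.20 kcal/mol

Chair I (amino axial, ethynyl axial, ethyl equatorial): E = 2.02 kcal/mol.
Chair II (amino equatorial, ethynyl equatorial, ethyl axial): E = 1.82 kcal/mol.
ΔE = 2.02 − 1.82 = 0.20 kcal/mol; chair II is more stable.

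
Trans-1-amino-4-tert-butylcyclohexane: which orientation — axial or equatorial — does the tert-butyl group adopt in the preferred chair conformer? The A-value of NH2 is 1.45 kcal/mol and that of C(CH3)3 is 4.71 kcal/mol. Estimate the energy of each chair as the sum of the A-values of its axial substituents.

C1 and C4 have opposite parity, so for the trans isomer the two substituents are e,e in one chair and a,a in the other.
Chair I (amino axial, tert-butyl axial): E = 6.16 kcal/mol.
Chair II (amino equatorial, tert-butyl equatorial): E = 0.00 kcal/mol.
Chair II is the more stable (lower-energy) conformer, and in that chair the tert-butyl group is equatorial.

equatorial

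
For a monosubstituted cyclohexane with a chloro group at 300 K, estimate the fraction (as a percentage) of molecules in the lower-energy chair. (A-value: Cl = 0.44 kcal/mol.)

One chair has the chloro group axial (E = 0.44 kcal/mol) and the other has it equatorial (E = 0).
ΔG = 0.44 kcal/mol between the two chairs.
K = exp(ΔG/RT) with R = 1.987×10⁻³ kcal mol⁻¹ K⁻¹ and T = 300 K gives K ≈ 2.09.
Fraction in the lower-energy chair = K/(K+1) = 67.7%.

67.7%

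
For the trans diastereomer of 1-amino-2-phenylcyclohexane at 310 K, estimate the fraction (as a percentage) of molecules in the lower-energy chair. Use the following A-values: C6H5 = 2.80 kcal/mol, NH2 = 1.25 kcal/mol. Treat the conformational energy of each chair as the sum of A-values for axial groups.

99.9%

C1 and C2 have opposite parity, so for the trans isomer the two substituents are e,e in one chair and a,a in the other.
Chair I (phenyl axial, amino axial): E = 4.05 kcal/mol; chair II (phenyl equatorial, amino equatorial): E = 0.00 kcal/mol.
ΔG = 4.05 kcal/mol between the two chairs.
K = exp(ΔG/RT) with R = 1.987×10⁻³ kcal mol⁻¹ K⁻¹ and T = 310 K gives K ≈ 717.
Fraction in the lower-energy chair = K/(K+1) = 99.9%.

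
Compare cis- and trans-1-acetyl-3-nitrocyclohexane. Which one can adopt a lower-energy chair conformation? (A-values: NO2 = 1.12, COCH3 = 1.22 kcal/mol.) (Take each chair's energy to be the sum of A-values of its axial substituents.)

cis

At 1,3 positions (parity same): cis → (e,e or a,a); trans → (a,e or e,a).
Best chair for cis: E = 0.00 kcal/mol; best chair for trans: E = 1.12 kcal/mol.
The cis isomer is lower by 1.12 kcal/mol.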